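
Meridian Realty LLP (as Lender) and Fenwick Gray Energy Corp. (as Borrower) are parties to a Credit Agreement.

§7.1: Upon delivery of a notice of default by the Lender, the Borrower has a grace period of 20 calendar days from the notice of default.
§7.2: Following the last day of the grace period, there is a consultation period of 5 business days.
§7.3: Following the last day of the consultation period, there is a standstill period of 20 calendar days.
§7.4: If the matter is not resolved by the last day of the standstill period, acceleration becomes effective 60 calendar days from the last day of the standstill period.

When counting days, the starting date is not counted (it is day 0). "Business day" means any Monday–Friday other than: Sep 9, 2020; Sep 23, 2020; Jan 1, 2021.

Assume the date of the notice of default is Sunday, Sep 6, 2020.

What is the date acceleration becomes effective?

Dec 21, 2020

The last day of the grace period: Sep 6, 2020 + 20 days = Sep 26, 2020.
From Saturday, Sep 26, 2020, 5 business days (Sep 28, Sep 29, Sep 30, Oct 1, Oct 2, skipping weekends) brings us to Friday, Oct 2, 2020, which is the last day of the consultation period.
The last day of the standstill period: 20 calendar days after Oct 2, 2020 is Oct 22, 2020.
The date acceleration becomes effective: Oct 22, 2020 + 60 days = Dec 21, 2020.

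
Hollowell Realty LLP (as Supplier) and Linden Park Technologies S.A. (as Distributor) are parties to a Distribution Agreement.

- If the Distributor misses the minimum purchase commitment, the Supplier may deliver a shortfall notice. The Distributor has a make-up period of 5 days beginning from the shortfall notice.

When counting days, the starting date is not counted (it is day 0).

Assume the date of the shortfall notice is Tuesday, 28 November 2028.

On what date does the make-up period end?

The last day of the make-up period: 28 November 2028 + 5 days = 3 December 2028.

3 December 2028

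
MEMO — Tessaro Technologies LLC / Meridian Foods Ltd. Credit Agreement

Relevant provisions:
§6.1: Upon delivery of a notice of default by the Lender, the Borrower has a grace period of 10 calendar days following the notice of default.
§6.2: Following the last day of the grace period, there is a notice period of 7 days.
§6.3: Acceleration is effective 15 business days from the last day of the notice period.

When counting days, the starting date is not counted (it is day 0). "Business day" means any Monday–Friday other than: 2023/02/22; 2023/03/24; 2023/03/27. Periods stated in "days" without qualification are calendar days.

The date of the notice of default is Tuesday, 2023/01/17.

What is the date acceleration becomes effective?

Adding 10 calendar days to 2023/01/17 gives 2023/01/27, which is the last day of the grace period.
Adding 7 calendar days to 2023/01/27 gives 2023/02/03, which is the last day of the notice period.
From Friday, 2023/02/03, 15 business days (Feb 6, Feb 7, Feb 8, Feb 9, …, Feb 23, Feb 24, Feb 27, skipping weekends and the listed holiday on Feb 22) brings us to Monday, 2023/02/27, which is the date acceleration becomes effective.

2023/02/27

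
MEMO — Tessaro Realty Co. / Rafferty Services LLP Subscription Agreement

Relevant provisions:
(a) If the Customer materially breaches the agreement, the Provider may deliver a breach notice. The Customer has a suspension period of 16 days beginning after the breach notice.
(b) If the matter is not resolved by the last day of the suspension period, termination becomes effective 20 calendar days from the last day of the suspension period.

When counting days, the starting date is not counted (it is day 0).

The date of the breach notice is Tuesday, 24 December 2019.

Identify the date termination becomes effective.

29 January 2020

The last day of the suspension period: 24 December 2019 + 16 days = 9 January 2020.
The date termination becomes effective: 20 calendar days after 9 January 2020 is 29 January 2020.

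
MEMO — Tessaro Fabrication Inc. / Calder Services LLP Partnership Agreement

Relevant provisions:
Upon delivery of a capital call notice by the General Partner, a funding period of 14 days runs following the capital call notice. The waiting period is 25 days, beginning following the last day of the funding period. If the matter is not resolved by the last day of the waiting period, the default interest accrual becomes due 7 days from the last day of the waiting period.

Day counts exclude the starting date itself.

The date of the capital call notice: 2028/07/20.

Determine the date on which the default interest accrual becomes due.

The last day of the funding period: 14 calendar days after 2028/07/20 is 2028/08/03.
The last day of the waiting period: 2028/08/03 + 25 days = 2028/08/28.
Adding 7 calendar days to 2028/08/28 gives 2028/09/04, which is the date on which the default interest accrual becomes due.

2028/09/04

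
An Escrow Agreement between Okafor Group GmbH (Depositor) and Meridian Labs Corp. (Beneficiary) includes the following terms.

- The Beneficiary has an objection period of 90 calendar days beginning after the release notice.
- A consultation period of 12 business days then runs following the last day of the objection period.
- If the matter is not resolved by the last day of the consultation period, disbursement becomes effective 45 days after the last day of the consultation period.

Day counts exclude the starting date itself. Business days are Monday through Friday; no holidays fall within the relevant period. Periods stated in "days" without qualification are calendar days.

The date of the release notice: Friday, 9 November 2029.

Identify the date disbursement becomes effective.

11 April 2030

The last day of the objection period: 90 calendar days after 9 November 2029 is 7 February 2030.
The last day of the consultation period: counting 12 business days from Thursday, 7 February 2030 (Feb 8, Feb 11, Feb 12, Feb 13, …, Feb 21, Feb 22, Feb 25, skipping weekends) reaches Monday, 25 February 2030.
The date disbursement becomes effective: 45 calendar days after 25 February 2030 is 11 April 2030.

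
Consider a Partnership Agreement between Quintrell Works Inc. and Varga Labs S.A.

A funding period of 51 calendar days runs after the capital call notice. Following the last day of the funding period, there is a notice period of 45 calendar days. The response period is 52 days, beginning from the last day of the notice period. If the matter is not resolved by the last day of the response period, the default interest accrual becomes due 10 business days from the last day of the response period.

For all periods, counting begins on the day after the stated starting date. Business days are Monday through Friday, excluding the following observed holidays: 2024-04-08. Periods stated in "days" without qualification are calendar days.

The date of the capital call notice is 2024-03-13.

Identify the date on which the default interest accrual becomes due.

2024-08-22

Adding 51 calendar days to 2024-03-13 gives 2024-05-03, which is the last day of the funding period.
The last day of the notice period: 2024-05-03 + 45 days = 2024-06-17.
The last day of the response period: 52 calendar days after 2024-06-17 is 2024-08-08.
The date on which the default interest accrual becomes due: counting 10 business days from Thursday, 2024-08-08 (Aug 9, Aug 12, Aug 13, Aug 14, Aug 15, Aug 16, Aug 19, Aug 20, Aug 21, Aug 22, skipping weekends) reaches Thursday, 2024-08-22.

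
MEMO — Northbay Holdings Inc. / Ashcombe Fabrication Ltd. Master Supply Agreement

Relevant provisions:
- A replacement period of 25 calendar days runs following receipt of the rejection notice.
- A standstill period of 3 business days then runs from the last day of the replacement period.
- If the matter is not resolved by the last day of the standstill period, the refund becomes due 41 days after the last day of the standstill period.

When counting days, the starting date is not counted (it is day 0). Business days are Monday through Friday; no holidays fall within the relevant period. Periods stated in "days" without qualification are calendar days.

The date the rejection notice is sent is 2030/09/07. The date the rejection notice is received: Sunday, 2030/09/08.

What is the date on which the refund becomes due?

2030/11/18

Adding 25 calendar days to 2030/09/08 gives 2030/10/03, which is the last day of the replacement period.
The last day of the standstill period: 3 business days after Thursday, 2030/10/03, skipping weekends — Oct 4, Oct 7, Oct 8 — lands on Tuesday, 2030/10/08.
The date on which the refund becomes due: 41 calendar days after 2030/10/08 is 2030/11/18.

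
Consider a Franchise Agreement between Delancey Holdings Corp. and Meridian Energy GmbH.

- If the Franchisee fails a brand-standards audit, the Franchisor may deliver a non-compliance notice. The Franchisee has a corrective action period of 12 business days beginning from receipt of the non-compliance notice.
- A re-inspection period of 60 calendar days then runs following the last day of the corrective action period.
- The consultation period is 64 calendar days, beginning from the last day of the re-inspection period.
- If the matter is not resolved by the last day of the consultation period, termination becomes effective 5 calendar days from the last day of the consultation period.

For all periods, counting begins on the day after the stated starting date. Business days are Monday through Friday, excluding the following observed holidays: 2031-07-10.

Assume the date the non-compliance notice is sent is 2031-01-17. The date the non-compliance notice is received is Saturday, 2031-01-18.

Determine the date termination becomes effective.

From Saturday, 2031-01-18, 12 business days (Jan 20, Jan 21, Jan 22, Jan 23, …, Jan 31, Feb 3, Feb 4, skipping weekends) brings us to Tuesday, 2031-02-04, which is the last day of the corrective action period.
The last day of the re-inspection period: 60 calendar days after 2031-02-04 is 2031-04-05.
The last day of the consultation period: 2031-04-05 + 64 days = 2031-06-08.
The date termination becomes effective: 2031-06-08 + 5 days = 2031-06-13.

2031-06-13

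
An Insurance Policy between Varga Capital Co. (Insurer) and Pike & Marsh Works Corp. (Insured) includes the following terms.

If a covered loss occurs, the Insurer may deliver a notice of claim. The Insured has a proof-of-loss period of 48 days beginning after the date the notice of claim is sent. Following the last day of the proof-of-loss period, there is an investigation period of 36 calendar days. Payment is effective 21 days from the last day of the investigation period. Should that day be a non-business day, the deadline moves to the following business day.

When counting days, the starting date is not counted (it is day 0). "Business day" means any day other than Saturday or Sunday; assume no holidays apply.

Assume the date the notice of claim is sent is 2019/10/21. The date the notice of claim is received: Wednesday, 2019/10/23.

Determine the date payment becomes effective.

The last day of the proof-of-loss period: 48 calendar days after 2019/10/21 is 2019/12/08.
The last day of the investigation period: 2019/12/08 + 36 days = 2020/01/13.
The date payment becomes effective: 21 calendar days after 2020/01/13 is 2020/02/03. 2020/02/03 is a Monday, so no roll-forward applies.

2020/02/03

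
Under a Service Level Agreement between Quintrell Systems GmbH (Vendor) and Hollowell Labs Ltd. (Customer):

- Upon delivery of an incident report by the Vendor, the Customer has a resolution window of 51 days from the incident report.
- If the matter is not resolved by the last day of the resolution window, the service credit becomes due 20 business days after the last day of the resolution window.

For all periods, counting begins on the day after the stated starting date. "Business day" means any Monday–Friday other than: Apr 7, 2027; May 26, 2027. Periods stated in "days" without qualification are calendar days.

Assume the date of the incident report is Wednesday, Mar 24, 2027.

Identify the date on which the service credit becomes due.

Jun 14, 2027

The last day of the resolution window: Mar 24, 2027 + 51 days = May 14, 2027.
The date on which the service credit becomes due: counting 20 business days from Friday, May 14, 2027 (May 17, May 18, May 19, May 20, …, Jun 10, Jun 11, Jun 14, skipping weekends and the listed holiday on May 26) reaches Monday, Jun 14, 2027.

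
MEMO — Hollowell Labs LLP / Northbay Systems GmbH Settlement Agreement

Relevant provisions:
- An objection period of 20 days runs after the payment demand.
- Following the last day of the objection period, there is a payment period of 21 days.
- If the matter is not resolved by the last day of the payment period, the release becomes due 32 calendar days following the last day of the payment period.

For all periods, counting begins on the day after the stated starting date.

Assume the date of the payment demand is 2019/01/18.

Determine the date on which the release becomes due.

2019/04/01

The last day of the objection period: 20 calendar days after 2019/01/18 is 2019/02/07.
The last day of the payment period: 2019/02/07 + 21 days = 2019/02/28.
Adding 32 calendar days to 2019/02/28 gives 2019/04/01, which is the date on which the release becomes due.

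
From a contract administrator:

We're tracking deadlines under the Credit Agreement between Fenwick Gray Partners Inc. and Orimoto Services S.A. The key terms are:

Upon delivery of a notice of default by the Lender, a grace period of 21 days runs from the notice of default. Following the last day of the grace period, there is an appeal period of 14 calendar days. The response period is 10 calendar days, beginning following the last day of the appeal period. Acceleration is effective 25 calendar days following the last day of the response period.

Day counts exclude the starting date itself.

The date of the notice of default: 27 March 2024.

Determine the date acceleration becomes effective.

The last day of the grace period: 21 calendar days after 27 March 2024 is 17 April 2024.
The last day of the appeal period: 17 April 2024 + 14 days = 1 May 2024.
The last day of the response period: 10 calendar days after 1 May 2024 is 11 May 2024.
The date acceleration becomes effective: 11 May 2024 + 25 days = 5 June 2024.

5 June 2024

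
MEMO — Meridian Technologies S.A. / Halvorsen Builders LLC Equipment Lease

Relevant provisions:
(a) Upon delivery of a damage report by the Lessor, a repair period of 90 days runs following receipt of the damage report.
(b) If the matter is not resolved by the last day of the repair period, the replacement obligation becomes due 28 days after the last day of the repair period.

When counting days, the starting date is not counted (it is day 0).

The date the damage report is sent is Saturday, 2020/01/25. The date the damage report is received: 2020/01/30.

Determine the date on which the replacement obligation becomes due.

The last day of the repair period: 2020/01/30 + 90 days = 2020/04/29.
Adding 28 calendar days to 2020/04/29 gives 2020/05/27, which is the date on which the replacement obligation becomes due.

2020/05/27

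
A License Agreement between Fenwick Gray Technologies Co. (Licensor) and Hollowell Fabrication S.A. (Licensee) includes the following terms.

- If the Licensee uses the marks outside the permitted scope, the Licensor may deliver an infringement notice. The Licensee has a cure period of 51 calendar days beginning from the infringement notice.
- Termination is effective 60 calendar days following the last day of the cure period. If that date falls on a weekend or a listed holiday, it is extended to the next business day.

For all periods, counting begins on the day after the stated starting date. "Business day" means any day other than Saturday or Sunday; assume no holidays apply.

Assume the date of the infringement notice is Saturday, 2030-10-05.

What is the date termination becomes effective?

2031-01-24

Adding 51 calendar days to 2030-10-05 gives 2030-11-25, which is the last day of the cure period.
The date termination becomes effective: 60 calendar days after 2030-11-25 is 2031-01-24. 2031-01-24 is a Friday, so no roll-forward applies.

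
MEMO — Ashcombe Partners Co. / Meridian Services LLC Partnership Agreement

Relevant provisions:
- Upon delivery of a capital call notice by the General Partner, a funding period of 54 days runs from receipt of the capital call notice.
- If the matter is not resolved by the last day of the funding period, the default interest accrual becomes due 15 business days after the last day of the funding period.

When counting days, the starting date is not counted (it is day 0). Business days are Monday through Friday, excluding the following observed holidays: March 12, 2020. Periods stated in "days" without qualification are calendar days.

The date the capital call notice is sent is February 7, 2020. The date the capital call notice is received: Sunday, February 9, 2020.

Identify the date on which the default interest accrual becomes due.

The last day of the funding period: 54 calendar days after February 9, 2020 is April 3, 2020.
The date on which the default interest accrual becomes due: 15 business days after Friday, April 3, 2020, skipping weekends — Apr 6, Apr 7, Apr 8, Apr 9, …, Apr 22, Apr 23, Apr 24 — lands on Friday, April 24, 2020.

April 24, 2020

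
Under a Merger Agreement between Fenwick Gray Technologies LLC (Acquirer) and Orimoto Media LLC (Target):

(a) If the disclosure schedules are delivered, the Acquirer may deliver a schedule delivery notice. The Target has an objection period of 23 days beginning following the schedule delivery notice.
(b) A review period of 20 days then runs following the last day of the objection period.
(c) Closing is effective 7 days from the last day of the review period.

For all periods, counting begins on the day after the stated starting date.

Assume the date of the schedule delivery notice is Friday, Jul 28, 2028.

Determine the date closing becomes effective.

Sep 16, 2028

The last day of the objection period: Jul 28, 2028 + 23 days = Aug 20, 2028.
Adding 20 calendar days to Aug 20, 2028 gives Sep 9, 2028, which is the last day of the review period.
The date closing becomes effective: Sep 9, 2028 + 7 days = Sep 16, 2028.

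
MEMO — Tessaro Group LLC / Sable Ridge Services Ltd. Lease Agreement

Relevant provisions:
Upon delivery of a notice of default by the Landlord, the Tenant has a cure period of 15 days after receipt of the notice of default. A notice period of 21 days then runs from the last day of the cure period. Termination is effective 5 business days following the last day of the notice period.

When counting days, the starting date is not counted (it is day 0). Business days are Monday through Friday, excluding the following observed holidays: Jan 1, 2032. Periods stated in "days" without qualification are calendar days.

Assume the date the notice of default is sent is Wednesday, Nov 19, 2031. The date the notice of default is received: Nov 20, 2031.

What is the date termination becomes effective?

Jan 5, 2032

The last day of the cure period: 15 calendar days after Nov 20, 2031 is Dec 5, 2031.
Adding 21 calendar days to Dec 5, 2031 gives Dec 26, 2031, which is the last day of the notice period.
The date termination becomes effective: counting 5 business days from Friday, Dec 26, 2031 (Dec 29, Dec 30, Dec 31, Jan 2, Jan 5, skipping weekends and the listed holiday on Jan 1) reaches Monday, Jan 5, 2032.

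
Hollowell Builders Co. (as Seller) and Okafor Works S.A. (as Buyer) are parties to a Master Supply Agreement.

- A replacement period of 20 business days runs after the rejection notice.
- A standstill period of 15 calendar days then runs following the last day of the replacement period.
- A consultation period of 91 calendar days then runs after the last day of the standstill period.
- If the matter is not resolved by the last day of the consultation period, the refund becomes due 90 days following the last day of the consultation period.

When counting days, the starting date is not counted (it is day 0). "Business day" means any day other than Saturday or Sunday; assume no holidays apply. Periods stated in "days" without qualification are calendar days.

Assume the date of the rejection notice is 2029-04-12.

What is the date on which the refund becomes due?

2029-11-22

The last day of the replacement period: 20 business days after Thursday, 2029-04-12, skipping weekends — Apr 13, Apr 16, Apr 17, Apr 18, …, May 8, May 9, May 10 — lands on Thursday, 2029-05-10.
Adding 15 calendar days to 2029-05-10 gives 2029-05-25, which is the last day of the standstill period.
Adding 91 calendar days to 2029-05-25 gives 2029-08-24, which is the last day of the consultation period.
The date on which the refund becomes due: 90 calendar days after 2029-08-24 is 2029-11-22.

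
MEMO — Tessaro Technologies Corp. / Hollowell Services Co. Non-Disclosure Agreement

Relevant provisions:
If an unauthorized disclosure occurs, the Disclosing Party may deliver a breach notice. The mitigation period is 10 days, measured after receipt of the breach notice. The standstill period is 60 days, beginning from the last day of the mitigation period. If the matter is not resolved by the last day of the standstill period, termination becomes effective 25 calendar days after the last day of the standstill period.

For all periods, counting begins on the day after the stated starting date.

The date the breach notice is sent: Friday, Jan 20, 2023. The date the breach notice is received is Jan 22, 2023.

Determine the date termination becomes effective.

The last day of the mitigation period: 10 calendar days after Jan 22, 2023 is Feb 1, 2023.
The last day of the standstill period: 60 calendar days after Feb 1, 2023 is Apr 2, 2023.
The date termination becomes effective: Apr 2, 2023 + 25 days = Apr 27, 2023.

Apr 27, 2023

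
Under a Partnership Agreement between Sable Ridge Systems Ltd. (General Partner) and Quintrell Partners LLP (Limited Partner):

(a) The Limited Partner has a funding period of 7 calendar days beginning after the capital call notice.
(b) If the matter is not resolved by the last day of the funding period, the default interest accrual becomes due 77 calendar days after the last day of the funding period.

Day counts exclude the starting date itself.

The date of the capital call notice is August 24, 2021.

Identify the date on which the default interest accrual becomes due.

Adding 7 calendar days to August 24, 2021 gives August 31, 2021, which is the last day of the funding period.
The date on which the default interest accrual becomes due: August 31, 2021 + 77 days = November 16, 2021.

November 16, 2021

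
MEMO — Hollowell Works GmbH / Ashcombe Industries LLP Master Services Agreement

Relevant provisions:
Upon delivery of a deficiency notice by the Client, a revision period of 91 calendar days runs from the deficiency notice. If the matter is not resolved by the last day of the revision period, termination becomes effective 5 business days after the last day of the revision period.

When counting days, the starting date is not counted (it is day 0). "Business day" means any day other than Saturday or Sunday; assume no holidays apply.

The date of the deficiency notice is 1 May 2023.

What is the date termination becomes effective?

7 August 2023

Adding 91 calendar days to 1 May 2023 gives 31 July 2023, which is the last day of the revision period.
The date termination becomes effective: counting 5 business days from Monday, 31 July 2023 (Aug 1, Aug 2, Aug 3, Aug 4, Aug 7, skipping weekends) reaches Monday, 7 August 2023.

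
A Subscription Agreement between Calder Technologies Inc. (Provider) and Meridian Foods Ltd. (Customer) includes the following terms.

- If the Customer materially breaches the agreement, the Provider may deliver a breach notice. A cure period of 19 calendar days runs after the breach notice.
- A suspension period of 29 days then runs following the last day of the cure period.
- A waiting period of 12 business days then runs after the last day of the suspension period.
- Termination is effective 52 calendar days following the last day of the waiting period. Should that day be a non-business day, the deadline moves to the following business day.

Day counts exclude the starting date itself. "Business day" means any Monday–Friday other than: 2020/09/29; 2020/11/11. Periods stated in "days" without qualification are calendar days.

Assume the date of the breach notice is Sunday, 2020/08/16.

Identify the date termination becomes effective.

Adding 19 calendar days to 2020/08/16 gives 2020/09/04, which is the last day of the cure period.
The last day of the suspension period: 29 calendar days after 2020/09/04 is 2020/10/03.
From Saturday, 2020/10/03, 12 business days (Oct 5, Oct 6, Oct 7, Oct 8, …, Oct 16, Oct 19, Oct 20, skipping weekends) brings us to Tuesday, 2020/10/20, which is the last day of the waiting period.
The date termination becomes effective: 52 calendar days after 2020/10/20 is 2020/12/11. 2020/12/11 is a Friday and is not a listed holiday, so no roll-forward applies.

2020/12/11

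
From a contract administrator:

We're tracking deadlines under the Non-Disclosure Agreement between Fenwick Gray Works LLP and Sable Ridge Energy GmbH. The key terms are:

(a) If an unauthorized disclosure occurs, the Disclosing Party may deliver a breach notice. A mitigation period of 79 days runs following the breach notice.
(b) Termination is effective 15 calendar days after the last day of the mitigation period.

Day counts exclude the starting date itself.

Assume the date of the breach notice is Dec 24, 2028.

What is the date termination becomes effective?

Mar 28, 2029

The last day of the mitigation period: Dec 24, 2028 + 79 days = Mar 13, 2029.
The date termination becomes effective: Mar 13, 2029 + 15 days = Mar 28, 2029.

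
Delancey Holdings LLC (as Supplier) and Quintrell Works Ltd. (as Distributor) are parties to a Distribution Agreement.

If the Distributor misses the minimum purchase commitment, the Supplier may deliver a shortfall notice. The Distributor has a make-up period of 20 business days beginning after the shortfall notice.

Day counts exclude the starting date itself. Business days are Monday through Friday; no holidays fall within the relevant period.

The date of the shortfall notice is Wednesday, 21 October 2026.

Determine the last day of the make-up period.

The last day of the make-up period: counting 20 business days from Wednesday, 21 October 2026 (Oct 22, Oct 23, Oct 26, Oct 27, …, Nov 16, Nov 17, Nov 18, skipping weekends) reaches Wednesday, 18 November 2026.

18 November 2026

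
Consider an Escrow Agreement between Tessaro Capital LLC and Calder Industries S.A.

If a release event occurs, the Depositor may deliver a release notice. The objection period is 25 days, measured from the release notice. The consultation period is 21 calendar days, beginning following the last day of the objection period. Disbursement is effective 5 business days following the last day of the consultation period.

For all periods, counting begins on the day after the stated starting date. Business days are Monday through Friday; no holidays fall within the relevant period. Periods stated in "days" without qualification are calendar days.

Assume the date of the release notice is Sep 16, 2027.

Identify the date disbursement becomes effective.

Nov 8, 2027

The last day of the objection period: Sep 16, 2027 + 25 days = Oct 11, 2027.
The last day of the consultation period: 21 calendar days after Oct 11, 2027 is Nov 1, 2027.
From Monday, Nov 1, 2027, 5 business days (Nov 2, Nov 3, Nov 4, Nov 5, Nov 8, skipping weekends) brings us to Monday, Nov 8, 2027, which is the date disbursement becomes effective.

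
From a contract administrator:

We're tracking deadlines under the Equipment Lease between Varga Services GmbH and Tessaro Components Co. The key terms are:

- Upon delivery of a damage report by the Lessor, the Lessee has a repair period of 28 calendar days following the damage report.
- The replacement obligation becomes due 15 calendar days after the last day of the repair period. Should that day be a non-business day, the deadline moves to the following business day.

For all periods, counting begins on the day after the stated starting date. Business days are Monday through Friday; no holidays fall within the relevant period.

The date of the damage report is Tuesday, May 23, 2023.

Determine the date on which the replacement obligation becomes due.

The last day of the repair period: May 23, 2023 + 28 days = June 20, 2023.
The date on which the replacement obligation becomes due: June 20, 2023 + 15 days = July 5, 2023. July 5, 2023 is a Wednesday, so no roll-forward applies.

July 5, 2023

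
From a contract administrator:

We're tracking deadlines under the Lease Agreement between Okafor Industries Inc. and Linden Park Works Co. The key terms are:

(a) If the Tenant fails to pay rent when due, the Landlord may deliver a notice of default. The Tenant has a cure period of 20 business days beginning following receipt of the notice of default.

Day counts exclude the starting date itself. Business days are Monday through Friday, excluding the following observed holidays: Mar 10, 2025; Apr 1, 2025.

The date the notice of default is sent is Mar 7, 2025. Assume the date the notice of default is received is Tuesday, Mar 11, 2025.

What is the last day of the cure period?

From Tuesday, Mar 11, 2025, 20 business days (Mar 12, Mar 13, Mar 14, Mar 17, …, Apr 7, Apr 8, Apr 9, skipping weekends and the listed holiday on Apr 1) brings us to Wednesday, Apr 9, 2025, which is the last day of the cure period.

Apr 9, 2025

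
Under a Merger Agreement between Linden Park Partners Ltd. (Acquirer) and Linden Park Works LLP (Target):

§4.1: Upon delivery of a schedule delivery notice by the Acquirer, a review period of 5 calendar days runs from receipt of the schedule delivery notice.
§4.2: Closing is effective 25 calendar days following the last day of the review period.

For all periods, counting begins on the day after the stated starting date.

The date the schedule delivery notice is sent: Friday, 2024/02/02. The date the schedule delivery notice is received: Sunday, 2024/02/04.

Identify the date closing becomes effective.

2024/03/05

The last day of the review period: 5 calendar days after 2024/02/04 is 2024/02/09.
The date closing becomes effective: 2024/02/09 + 25 days = 2024/03/05.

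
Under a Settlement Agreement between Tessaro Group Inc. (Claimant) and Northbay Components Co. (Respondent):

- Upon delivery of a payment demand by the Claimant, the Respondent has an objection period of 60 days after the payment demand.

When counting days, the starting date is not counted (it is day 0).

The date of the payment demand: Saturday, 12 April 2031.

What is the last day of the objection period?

The last day of the objection period: 12 April 2031 + 60 days = 11 June 2031.

11 June 2031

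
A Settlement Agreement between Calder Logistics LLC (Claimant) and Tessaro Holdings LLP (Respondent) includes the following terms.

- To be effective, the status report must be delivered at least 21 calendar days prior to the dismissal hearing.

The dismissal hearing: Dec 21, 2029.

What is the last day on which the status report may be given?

Dec 21, 2029 minus 21 days is Nov 30, 2029.

Nov 30, 2029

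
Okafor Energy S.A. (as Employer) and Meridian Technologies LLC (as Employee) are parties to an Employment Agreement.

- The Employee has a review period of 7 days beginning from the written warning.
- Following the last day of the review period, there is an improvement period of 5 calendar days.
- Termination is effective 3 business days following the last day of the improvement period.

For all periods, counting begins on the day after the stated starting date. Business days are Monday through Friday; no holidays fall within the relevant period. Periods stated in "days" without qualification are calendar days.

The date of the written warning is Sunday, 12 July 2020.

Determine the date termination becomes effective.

Adding 7 calendar days to 12 July 2020 gives 19 July 2020, which is the last day of the review period.
Adding 5 calendar days to 19 July 2020 gives 24 July 2020, which is the last day of the improvement period.
The date termination becomes effective: counting 3 business days from Friday, 24 July 2020 (Jul 27, Jul 28, Jul 29, skipping weekends) reaches Wednesday, 29 July 2020.

29 July 2020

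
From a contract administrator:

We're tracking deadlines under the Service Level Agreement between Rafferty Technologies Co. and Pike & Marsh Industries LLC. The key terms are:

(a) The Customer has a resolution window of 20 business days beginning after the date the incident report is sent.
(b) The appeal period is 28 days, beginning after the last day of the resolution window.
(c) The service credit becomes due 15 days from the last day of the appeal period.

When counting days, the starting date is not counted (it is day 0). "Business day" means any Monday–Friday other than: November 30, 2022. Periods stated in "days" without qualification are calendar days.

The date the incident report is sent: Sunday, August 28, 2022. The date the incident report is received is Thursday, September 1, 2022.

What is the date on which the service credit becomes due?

The last day of the resolution window: counting 20 business days from Sunday, August 28, 2022 (Aug 29, Aug 30, Aug 31, Sep 1, …, Sep 21, Sep 22, Sep 23, skipping weekends) reaches Friday, September 23, 2022.
The last day of the appeal period: September 23, 2022 + 28 days = October 21, 2022.
Adding 15 calendar days to October 21, 2022 gives November 5, 2022, which is the date on which the service credit becomes due.

November 5, 2022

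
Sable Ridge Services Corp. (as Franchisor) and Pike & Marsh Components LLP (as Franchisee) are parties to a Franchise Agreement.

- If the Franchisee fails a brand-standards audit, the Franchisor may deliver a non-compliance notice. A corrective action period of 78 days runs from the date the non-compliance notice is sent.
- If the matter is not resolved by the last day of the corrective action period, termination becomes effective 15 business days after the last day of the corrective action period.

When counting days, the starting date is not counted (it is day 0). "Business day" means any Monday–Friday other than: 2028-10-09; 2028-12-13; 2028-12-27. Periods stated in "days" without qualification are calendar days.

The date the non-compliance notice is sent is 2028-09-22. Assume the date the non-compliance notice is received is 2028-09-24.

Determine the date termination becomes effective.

The last day of the corrective action period: 78 calendar days after 2028-09-22 is 2028-12-09.
From Saturday, 2028-12-09, 15 business days (Dec 11, Dec 12, Dec 14, Dec 15, …, Dec 29, Jan 1, Jan 2, skipping weekends and the listed holidays on Dec 13, Dec 27) brings us to Tuesday, 2029-01-02, which is the date termination becomes effective.

2029-01-02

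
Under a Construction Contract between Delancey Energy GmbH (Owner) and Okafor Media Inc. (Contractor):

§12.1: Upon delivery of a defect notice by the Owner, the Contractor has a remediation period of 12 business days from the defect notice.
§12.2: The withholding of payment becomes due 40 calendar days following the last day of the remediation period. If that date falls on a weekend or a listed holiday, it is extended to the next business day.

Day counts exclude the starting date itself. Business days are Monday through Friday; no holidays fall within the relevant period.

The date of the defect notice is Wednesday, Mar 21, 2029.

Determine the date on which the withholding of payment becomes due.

May 16, 2029

From Wednesday, Mar 21, 2029, 12 business days (Mar 22, Mar 23, Mar 26, Mar 27, …, Apr 4, Apr 5, Apr 6, skipping weekends) brings us to Friday, Apr 6, 2029, which is the last day of the remediation period.
Adding 40 calendar days to Apr 6, 2029 gives May 16, 2029, which is the date on which the withholding of payment becomes due. May 16, 2029 is a Wednesday, so no roll-forward applies.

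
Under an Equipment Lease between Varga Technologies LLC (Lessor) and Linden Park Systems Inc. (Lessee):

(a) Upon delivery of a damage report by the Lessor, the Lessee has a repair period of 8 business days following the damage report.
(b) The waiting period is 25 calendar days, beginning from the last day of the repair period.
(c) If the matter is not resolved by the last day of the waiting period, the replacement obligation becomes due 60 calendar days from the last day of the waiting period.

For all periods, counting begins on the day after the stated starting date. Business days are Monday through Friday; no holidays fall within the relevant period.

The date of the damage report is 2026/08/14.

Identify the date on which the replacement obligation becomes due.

2026/11/19

From Friday, 2026/08/14, 8 business days (Aug 17, Aug 18, Aug 19, Aug 20, Aug 21, Aug 24, Aug 25, Aug 26, skipping weekends) brings us to Wednesday, 2026/08/26, which is the last day of the repair period.
The last day of the waiting period: 25 calendar days after 2026/08/26 is 2026/09/20.
The date on which the replacement obligation becomes due: 2026/09/20 + 60 days = 2026/11/19.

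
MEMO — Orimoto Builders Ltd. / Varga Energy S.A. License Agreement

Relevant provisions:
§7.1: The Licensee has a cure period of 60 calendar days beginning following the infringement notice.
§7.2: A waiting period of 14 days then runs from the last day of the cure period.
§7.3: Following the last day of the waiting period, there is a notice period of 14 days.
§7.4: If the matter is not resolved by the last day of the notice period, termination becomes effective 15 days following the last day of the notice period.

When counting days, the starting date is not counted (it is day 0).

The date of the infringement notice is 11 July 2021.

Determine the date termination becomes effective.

Adding 60 calendar days to 11 July 2021 gives 9 September 2021, which is the last day of the cure period.
Adding 14 calendar days to 9 September 2021 gives 23 September 2021, which is the last day of the waiting period.
Adding 14 calendar days to 23 September 2021 gives 7 October 2021, which is the last day of the notice period.
Adding 15 calendar days to 7 October 2021 gives 22 October 2021, which is the date termination becomes effective.

22 October 2021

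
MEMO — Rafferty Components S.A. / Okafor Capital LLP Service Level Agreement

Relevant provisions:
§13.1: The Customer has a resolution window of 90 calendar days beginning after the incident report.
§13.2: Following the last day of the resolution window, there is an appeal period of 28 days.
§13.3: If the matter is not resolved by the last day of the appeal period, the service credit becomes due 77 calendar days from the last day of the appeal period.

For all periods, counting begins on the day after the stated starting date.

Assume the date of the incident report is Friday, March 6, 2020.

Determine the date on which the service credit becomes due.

The last day of the resolution window: March 6, 2020 + 90 days = June 4, 2020.
Adding 28 calendar days to June 4, 2020 gives July 2, 2020, which is the last day of the appeal period.
The date on which the service credit becomes due: July 2, 2020 + 77 days = September 17, 2020.

September 17, 2020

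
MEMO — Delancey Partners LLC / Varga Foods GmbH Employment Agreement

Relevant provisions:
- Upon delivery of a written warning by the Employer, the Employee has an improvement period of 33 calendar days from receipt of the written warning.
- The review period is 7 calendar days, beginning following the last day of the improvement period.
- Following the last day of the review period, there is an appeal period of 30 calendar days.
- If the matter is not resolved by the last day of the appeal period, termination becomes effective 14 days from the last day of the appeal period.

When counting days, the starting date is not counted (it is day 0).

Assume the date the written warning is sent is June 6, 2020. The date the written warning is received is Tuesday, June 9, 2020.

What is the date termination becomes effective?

September 1, 2020

The last day of the improvement period: 33 calendar days after June 9, 2020 is July 12, 2020.
Adding 7 calendar days to July 12, 2020 gives July 19, 2020, which is the last day of the review period.
The last day of the appeal period: July 19, 2020 + 30 days = August 18, 2020.
The date termination becomes effective: 14 calendar days after August 18, 2020 is September 1, 2020.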